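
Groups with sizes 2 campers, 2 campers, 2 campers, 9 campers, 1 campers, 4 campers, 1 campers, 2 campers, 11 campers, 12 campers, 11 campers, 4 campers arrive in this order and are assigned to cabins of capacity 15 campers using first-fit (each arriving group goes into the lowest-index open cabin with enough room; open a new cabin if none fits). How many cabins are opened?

  2 → cabin 1 (new)  [load 2/15]
  2 → cabin 1  [load 4/15]
  2 → cabin 1  [load 6/15]
  9 → cabin 1  [load 15/15]
  1 → cabin 2 (new)  [load 1/15]
  4 → cabin 2  [load 5/15]
  1 → cabin 2  [load 6/15]
  2 → cabin 2  [load 8/15]
  11 → cabin 3 (new)  [load 11/15]
  12 → cabin 4 (new)  [load 12/15]
  11 → cabin 5 (new)  [load 11/15]
  4 → cabin 2  [load 12/15]
5 cabins opened.

5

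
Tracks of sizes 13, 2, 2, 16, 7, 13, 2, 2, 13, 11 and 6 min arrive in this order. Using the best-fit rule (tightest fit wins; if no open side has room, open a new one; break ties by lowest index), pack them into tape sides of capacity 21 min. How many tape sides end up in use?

  13 → side 1 (new)  [load 13/21]
  2 → side 1  [load 15/21]
  2 → side 1  [load 17/21]
  16 → side 2 (new)  [load 16/21]
  7 → side 3 (new)  [load 7/21]
  13 → side 3  [load 20/21]
  2 → side 1  [load 19/21]
  2 → side 1  [load 21/21]
  13 → side 4 (new)  [load 13/21]
  11 → side 5 (new)  [load 11/21]
  6 → side 4  [load 19/21]
5 tape sides opened.

5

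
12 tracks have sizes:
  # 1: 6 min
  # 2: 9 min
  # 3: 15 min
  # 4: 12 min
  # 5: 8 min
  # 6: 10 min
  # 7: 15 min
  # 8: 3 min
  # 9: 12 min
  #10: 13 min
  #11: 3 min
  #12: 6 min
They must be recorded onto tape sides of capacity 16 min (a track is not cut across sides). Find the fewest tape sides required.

Total = 15 + 15 + 13 + 12 + 12 + 10 + 9 + 8 + 6 + 6 + 3 + 3 = 112 min.
Lower bound: ⌈112/16⌉ = 7 tape sides.
A packing using 8 tape sides:
  side 1: 15 = 15
  side 2: 15 = 15
  side 3: 13 + 3 = 16
  side 4: 12 + 3 = 15
  side 5: 12 = 12
  side 6: 10 + 6 = 16
  side 7: 9 + 6 = 15
  side 8: 8 = 8
No arrangement into 7 tape sides stays within capacity, so 8 is optimal.

8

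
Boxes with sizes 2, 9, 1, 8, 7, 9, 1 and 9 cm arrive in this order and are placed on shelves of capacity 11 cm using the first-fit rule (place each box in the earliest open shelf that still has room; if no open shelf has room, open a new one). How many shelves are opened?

5

  2 → shelf 1 (new)  [load 2/11]
  9 → shelf 1  [load 11/11]
  1 → shelf 2 (new)  [load 1/11]
  8 → shelf 2  [load 9/11]
  7 → shelf 3 (new)  [load 7/11]
  9 → shelf 4 (new)  [load 9/11]
  1 → shelf 2  [load 10/11]
  9 → shelf 5 (new)  [load 9/11]
5 shelves opened.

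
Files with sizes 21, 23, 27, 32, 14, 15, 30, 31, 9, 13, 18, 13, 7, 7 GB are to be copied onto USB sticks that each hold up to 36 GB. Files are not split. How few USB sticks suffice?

8

Total = 32 + 31 + 30 + 27 + 23 + 21 + 18 + 15 + 14 + 13 + 13 + 9 + 7 + 7 = 260 GB.
Lower bound: ⌈260/36⌉ = 8 USB sticks.
A packing using 8 USB sticks:
  USB stick 1: 32 = 32
  USB stick 2: 31 = 31
  USB stick 3: 30 = 30
  USB stick 4: 27 + 9 = 36
  USB stick 5: 23 + 13 = 36
  USB stick 6: 21 + 15 = 36
  USB stick 7: 18 + 14 = 32
  USB stick 8: 13 + 7 + 7 = 27
This matches the lower bound, so 8 is optimal.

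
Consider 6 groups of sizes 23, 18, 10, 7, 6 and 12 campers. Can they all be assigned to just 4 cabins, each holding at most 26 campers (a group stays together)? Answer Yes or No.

A valid assignment using 4 cabins:
  cabin 1: 23 = 23
  cabin 2: 18 + 7 = 25
  cabin 3: 12 + 10 = 22
  cabin 4: 6 = 6
Every load is within 26 campers, so 4 cabins suffice.

Yes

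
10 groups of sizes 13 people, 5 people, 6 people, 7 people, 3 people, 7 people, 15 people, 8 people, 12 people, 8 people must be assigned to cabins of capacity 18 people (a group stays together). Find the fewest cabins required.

Total = 15 + 13 + 12 + 8 + 8 + 7 + 7 + 6 + 5 + 3 = 84 people.
Lower bound: ⌈84/18⌉ = 5 cabins.
A packing using 5 cabins:
  cabin 1: 15 + 3 = 18
  cabin 2: 13 + 5 = 18
  cabin 3: 12 + 6 = 18
  cabin 4: 8 + 8 = 16
  cabin 5: 7 + 7 = 14
This matches the lower bound, so 5 is optimal.

5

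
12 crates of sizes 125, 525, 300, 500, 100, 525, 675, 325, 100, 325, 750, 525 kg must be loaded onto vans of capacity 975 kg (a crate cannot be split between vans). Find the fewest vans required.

Total = 750 + 675 + 525 + 525 + 525 + 500 + 325 + 325 + 300 + 125 + 100 + 100 = 4775 kg.
Lower bound: ⌈4775/975⌉ = 5 vans.
Also, 6 crates each exceed 975/2 kg, and no two of those can share a van, so at least 6 vans are needed.
A packing using 6 vans:
  van 1: 750 + 125 + 100 = 975
  van 2: 675 + 300 = 975
  van 3: 525 + 325 + 100 = 950
  van 4: 525 + 325 = 850
  van 5: 525 = 525
  van 6: 500 = 500
This matches the lower bound, so 6 is optimal.

6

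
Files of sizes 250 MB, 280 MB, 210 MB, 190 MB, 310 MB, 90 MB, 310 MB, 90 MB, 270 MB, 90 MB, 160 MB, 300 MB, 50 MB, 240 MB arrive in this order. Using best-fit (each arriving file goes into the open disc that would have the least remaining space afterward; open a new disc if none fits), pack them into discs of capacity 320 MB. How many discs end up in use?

  250 → disc 1 (new)  [load 250/320]
  280 → disc 2 (new)  [load 280/320]
  210 → disc 3 (new)  [load 210/320]
  190 → disc 4 (new)  [load 190/320]
  310 → disc 5 (new)  [load 310/320]
  90 → disc 3  [load 300/320]
  310 → disc 6 (new)  [load 310/320]
  90 → disc 4  [load 280/320]
  270 → disc 7 (new)  [load 270/320]
  90 → disc 8 (new)  [load 90/320]
  160 → disc 8  [load 250/320]
  300 → disc 9 (new)  [load 300/320]
  50 → disc 7  [load 320/320]
  240 → disc 10 (new)  [load 240/320]
10 discs opened.

10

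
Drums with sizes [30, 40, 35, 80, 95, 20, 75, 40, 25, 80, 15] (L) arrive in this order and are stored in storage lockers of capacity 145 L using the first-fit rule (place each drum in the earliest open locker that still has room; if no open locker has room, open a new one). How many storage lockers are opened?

5

  30 → locker 1 (new)  [load 30/145]
  40 → locker 1  [load 70/145]
  35 → locker 1  [load 105/145]
  80 → locker 2 (new)  [load 80/145]
  95 → locker 3 (new)  [load 95/145]
  20 → locker 1  [load 125/145]
  75 → locker 4 (new)  [load 75/145]
  40 → locker 2  [load 120/145]
  25 → locker 2  [load 145/145]
  80 → locker 5 (new)  [load 80/145]
  15 → locker 1  [load 140/145]
5 storage lockers opened.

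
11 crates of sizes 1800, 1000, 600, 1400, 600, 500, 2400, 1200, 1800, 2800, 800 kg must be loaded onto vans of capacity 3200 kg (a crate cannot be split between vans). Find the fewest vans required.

5

Total = 2800 + 2400 + 1800 + 1800 + 1400 + 1200 + 1000 + 800 + 600 + 600 + 500 = 14900 kg.
Lower bound: ⌈14900/3200⌉ = 5 vans.
A packing using 5 vans:
  van 1: 2800 = 2800
  van 2: 2400 + 800 = 3200
  van 3: 1800 + 1400 = 3200
  van 4: 1800 + 1200 = 3000
  van 5: 1000 + 600 + 600 + 500 = 2700
This matches the lower bound, so 5 is optimal.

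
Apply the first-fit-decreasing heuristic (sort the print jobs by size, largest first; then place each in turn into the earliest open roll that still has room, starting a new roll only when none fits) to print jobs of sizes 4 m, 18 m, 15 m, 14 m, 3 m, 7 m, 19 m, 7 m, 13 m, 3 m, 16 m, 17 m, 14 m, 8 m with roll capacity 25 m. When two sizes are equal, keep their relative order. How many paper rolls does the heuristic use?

8

Sorted descending: 19, 18, 17, 16, 15, 14, 14, 13, 8, 7, 7, 4, 3, 3.
  19 → roll 1 (new)  [load 19/25]
  18 → roll 2 (new)  [load 18/25]
  17 → roll 3 (new)  [load 17/25]
  16 → roll 4 (new)  [load 16/25]
  15 → roll 5 (new)  [load 15/25]
  14 → roll 6 (new)  [load 14/25]
  14 → roll 7 (new)  [load 14/25]
  13 → roll 8 (new)  [load 13/25]
  8 → roll 3  [load 25/25]
  7 → roll 2  [load 25/25]
  7 → roll 4  [load 23/25]
  4 → roll 1  [load 23/25]
  3 → roll 5  [load 18/25]
  3 → roll 5  [load 21/25]
8 paper rolls opened.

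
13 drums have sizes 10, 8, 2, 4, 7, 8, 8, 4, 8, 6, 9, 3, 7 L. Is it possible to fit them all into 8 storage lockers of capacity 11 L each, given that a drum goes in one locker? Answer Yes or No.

Total = 84 L; ⌈84/11⌉ = 8.
9 drums each exceed half the capacity and cannot share a locker, forcing at least 9 storage lockers.
At least 9 storage lockers are required, but only 8 are allowed.

No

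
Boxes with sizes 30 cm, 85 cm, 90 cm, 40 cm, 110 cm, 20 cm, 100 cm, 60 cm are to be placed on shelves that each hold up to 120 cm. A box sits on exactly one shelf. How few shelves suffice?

Total = 110 + 100 + 90 + 85 + 60 + 40 + 30 + 20 = 535 cm.
Lower bound: ⌈535/120⌉ = 5 shelves.
A packing using 5 shelves:
  shelf 1: 110 = 110
  shelf 2: 100 + 20 = 120
  shelf 3: 90 + 30 = 120
  shelf 4: 85 = 85
  shelf 5: 60 + 40 = 100
This matches the lower bound, so 5 is optimal.

5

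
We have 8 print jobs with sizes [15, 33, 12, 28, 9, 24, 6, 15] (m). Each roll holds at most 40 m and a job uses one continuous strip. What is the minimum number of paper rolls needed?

4

Total = 33 + 28 + 24 + 15 + 15 + 12 + 9 + 6 = 142 m.
Lower bound: ⌈142/40⌉ = 4 paper rolls.
A packing using 4 paper rolls:
  roll 1: 33 + 6 = 39
  roll 2: 28 + 12 = 40
  roll 3: 24 + 15 = 39
  roll 4: 15 + 9 = 24
This matches the lower bound, so 4 is optimal.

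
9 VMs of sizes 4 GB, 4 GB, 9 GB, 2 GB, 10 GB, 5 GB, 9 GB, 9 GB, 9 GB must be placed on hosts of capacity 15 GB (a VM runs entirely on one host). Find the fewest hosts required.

Total = 10 + 9 + 9 + 9 + 9 + 5 + 4 + 4 + 2 = 61 GB.
Lower bound: ⌈61/15⌉ = 5 hosts.
A packing using 5 hosts:
  host 1: 10 + 5 = 15
  host 2: 9 + 4 + 2 = 15
  host 3: 9 + 4 = 13
  host 4: 9 = 9
  host 5: 9 = 9
This matches the lower bound, so 5 is optimal.

5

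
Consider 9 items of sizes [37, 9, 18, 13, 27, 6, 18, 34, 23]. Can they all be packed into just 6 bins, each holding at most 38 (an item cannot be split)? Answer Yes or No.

A valid assignment using 6 bins:
  bin 1: 37 = 37
  bin 2: 34 = 34
  bin 3: 27 + 9 = 36
  bin 4: 23 + 13 = 36
  bin 5: 18 + 18 = 36
  bin 6: 6 = 6
Every load is within 38, so 6 bins suffice.

Yes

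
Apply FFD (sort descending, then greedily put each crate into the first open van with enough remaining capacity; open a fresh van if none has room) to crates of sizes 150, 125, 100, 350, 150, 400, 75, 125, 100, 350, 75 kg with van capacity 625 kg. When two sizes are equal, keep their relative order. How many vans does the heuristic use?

4

Sorted descending: 400, 350, 350, 150, 150, 125, 125, 100, 100, 75, 75.
  400 → van 1 (new)  [load 400/625]
  350 → van 2 (new)  [load 350/625]
  350 → van 3 (new)  [load 350/625]
  150 → van 1  [load 550/625]
  150 → van 2  [load 500/625]
  125 → van 2  [load 625/625]
  125 → van 3  [load 475/625]
  100 → van 3  [load 575/625]
  100 → van 4 (new)  [load 100/625]
  75 → van 1  [load 625/625]
  75 → van 4  [load 175/625]
4 vans opened.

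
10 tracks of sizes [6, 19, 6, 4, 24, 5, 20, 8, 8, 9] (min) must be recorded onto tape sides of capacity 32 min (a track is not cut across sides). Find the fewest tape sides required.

Total = 24 + 20 + 19 + 9 + 8 + 8 + 6 + 6 + 5 + 4 = 109 min.
Lower bound: ⌈109/32⌉ = 4 tape sides.
A packing using 4 tape sides:
  side 1: 24 + 8 = 32
  side 2: 20 + 9 = 29
  side 3: 19 + 8 + 5 = 32
  side 4: 6 + 6 + 4 = 16
This matches the lower bound, so 4 is optimal.

4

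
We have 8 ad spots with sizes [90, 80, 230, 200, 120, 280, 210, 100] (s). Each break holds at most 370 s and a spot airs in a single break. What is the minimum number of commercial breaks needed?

Total = 280 + 230 + 210 + 200 + 120 + 100 + 90 + 80 = 1310 s.
Lower bound: ⌈1310/370⌉ = 4 commercial breaks.
A packing using 4 commercial breaks:
  break 1: 280 + 90 = 370
  break 2: 230 + 120 = 350
  break 3: 210 + 100 = 310
  break 4: 200 + 80 = 280
This matches the lower bound, so 4 is optimal.

4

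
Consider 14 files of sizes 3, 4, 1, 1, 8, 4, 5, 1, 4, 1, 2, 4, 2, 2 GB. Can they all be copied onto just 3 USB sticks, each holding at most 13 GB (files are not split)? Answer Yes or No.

No

Total = 42 GB; ⌈42/13⌉ = 4.
At least 4 USB sticks are required, but only 3 are allowed.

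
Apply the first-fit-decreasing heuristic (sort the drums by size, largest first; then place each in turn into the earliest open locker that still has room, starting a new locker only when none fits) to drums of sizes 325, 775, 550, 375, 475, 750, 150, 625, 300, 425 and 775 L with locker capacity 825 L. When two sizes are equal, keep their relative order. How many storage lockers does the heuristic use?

8

Sorted descending: 775, 775, 750, 625, 550, 475, 425, 375, 325, 300, 150.
  775 → locker 1 (new)  [load 775/825]
  775 → locker 2 (new)  [load 775/825]
  750 → locker 3 (new)  [load 750/825]
  625 → locker 4 (new)  [load 625/825]
  550 → locker 5 (new)  [load 550/825]
  475 → locker 6 (new)  [load 475/825]
  425 → locker 7 (new)  [load 425/825]
  375 → locker 7  [load 800/825]
  325 → locker 6  [load 800/825]
  300 → locker 8 (new)  [load 300/825]
  150 → locker 4  [load 775/825]
8 storage lockers opened.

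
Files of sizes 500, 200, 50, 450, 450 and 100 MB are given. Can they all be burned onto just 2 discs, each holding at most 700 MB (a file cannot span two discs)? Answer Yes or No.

Total = 1750 MB; ⌈1750/700⌉ = 3.
At least 3 discs are required, but only 2 are allowed.

No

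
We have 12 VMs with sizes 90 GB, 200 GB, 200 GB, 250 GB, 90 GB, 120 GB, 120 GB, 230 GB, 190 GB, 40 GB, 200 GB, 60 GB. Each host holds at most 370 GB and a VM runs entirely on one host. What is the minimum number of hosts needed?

Total = 250 + 230 + 200 + 200 + 200 + 190 + 120 + 120 + 90 + 90 + 60 + 40 = 1790 GB.
Lower bound: ⌈1790/370⌉ = 5 hosts.
Also, 6 VMs each exceed 185 GB, and no two of those can share a host, so at least 6 hosts are needed.
A packing using 6 hosts:
  host 1: 250 + 120 = 370
  host 2: 230 + 120 = 350
  host 3: 200 + 90 + 60 = 350
  host 4: 200 + 90 + 40 = 330
  host 5: 200 = 200
  host 6: 190 = 190
This matches the lower bound, so 6 is optimal.

6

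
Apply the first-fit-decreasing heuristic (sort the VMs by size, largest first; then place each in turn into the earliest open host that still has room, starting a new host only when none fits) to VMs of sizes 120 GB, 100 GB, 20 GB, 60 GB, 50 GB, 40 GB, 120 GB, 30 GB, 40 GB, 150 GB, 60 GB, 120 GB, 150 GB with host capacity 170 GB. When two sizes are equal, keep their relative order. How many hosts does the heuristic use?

Sorted descending: 150, 150, 120, 120, 120, 100, 60, 60, 50, 40, 40, 30, 20.
  150 → host 1 (new)  [load 150/170]
  150 → host 2 (new)  [load 150/170]
  120 → host 3 (new)  [load 120/170]
  120 → host 4 (new)  [load 120/170]
  120 → host 5 (new)  [load 120/170]
  100 → host 6 (new)  [load 100/170]
  60 → host 6  [load 160/170]
  60 → host 7 (new)  [load 60/170]
  50 → host 3  [load 170/170]
  40 → host 4  [load 160/170]
  40 → host 5  [load 160/170]
  30 → host 7  [load 90/170]
  20 → host 1  [load 170/170]
7 hosts opened.

7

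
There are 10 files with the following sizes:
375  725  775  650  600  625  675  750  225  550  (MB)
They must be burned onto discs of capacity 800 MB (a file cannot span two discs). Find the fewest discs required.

Total = 775 + 750 + 725 + 675 + 650 + 625 + 600 + 550 + 375 + 225 = 5950 MB.
Lower bound: ⌈5950/800⌉ = 8 discs.
A packing using 9 discs:
  disc 1: 775 = 775
  disc 2: 750 = 750
  disc 3: 725 = 725
  disc 4: 675 = 675
  disc 5: 650 = 650
  disc 6: 625 = 625
  disc 7: 600 = 600
  disc 8: 550 + 225 = 775
  disc 9: 375 = 375
No arrangement into 8 discs stays within capacity, so 9 is optimal.

9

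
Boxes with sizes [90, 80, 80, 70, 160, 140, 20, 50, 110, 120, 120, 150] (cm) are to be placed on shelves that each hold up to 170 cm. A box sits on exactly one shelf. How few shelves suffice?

Total = 160 + 150 + 140 + 120 + 120 + 110 + 90 + 80 + 80 + 70 + 50 + 20 = 1190 cm.
Lower bound: ⌈1190/170⌉ = 7 shelves.
A packing using 8 shelves:
  shelf 1: 160 = 160
  shelf 2: 150 + 20 = 170
  shelf 3: 140 = 140
  shelf 4: 120 + 50 = 170
  shelf 5: 120 = 120
  shelf 6: 110 = 110
  shelf 7: 90 + 80 = 170
  shelf 8: 80 + 70 = 150
No arrangement into 7 shelves stays within capacity, so 8 is optimal.

8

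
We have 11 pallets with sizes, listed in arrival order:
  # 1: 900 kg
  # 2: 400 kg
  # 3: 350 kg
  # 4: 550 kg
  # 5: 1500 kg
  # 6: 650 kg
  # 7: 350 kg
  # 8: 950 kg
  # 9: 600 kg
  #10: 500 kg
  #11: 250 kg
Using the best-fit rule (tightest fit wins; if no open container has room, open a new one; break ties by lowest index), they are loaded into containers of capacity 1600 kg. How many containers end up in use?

5

  900 → container 1 (new)  [load 900/1600]
  400 → container 1  [load 1300/1600]
  350 → container 2 (new)  [load 350/1600]
  550 → container 2  [load 900/1600]
  1500 → container 3 (new)  [load 1500/1600]
  650 → container 2  [load 1550/1600]
  350 → container 4 (new)  [load 350/1600]
  950 → container 4  [load 1300/1600]
  600 → container 5 (new)  [load 600/1600]
  500 → container 5  [load 1100/1600]
  250 → container 1  [load 1550/1600]
5 containers opened.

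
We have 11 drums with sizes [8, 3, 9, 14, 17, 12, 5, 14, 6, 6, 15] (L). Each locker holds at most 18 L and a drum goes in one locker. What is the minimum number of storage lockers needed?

Total = 17 + 15 + 14 + 14 + 12 + 9 + 8 + 6 + 6 + 5 + 3 = 109 L.
Lower bound: ⌈109/18⌉ = 7 storage lockers.
A packing using 7 storage lockers:
  locker 1: 17 = 17
  locker 2: 15 + 3 = 18
  locker 3: 14 = 14
  locker 4: 14 = 14
  locker 5: 12 + 6 = 18
  locker 6: 9 + 8 = 17
  locker 7: 6 + 5 = 11
This matches the lower bound, so 7 is optimal.

7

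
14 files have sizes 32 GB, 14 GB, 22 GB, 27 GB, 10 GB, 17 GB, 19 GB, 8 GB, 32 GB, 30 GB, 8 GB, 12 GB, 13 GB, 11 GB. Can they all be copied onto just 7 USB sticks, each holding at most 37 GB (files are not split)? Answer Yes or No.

Total = 255 GB; ⌈255/37⌉ = 7.
The bound of 7 does not rule out 7, but exhaustive search shows no assignment into 7 USB sticks of capacity 37 GB exists — the minimum is 8.

No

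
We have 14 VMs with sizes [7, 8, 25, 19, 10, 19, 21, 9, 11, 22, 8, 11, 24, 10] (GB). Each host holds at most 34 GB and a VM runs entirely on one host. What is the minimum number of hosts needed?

7

Total = 25 + 24 + 22 + 21 + 19 + 19 + 11 + 11 + 10 + 10 + 9 + 8 + 8 + 7 = 204 GB.
Lower bound: ⌈204/34⌉ = 6 hosts.
A packing using 7 hosts:
  host 1: 25 + 9 = 34
  host 2: 24 + 10 = 34
  host 3: 22 + 11 = 33
  host 4: 21 + 11 = 32
  host 5: 19 + 10 = 29
  host 6: 19 + 8 + 7 = 34
  host 7: 8 = 8
No arrangement into 6 hosts stays within capacity, so 7 is optimal.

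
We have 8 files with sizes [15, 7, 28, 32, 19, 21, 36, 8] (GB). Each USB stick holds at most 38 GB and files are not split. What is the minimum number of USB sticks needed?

Total = 36 + 32 + 28 + 21 + 19 + 15 + 8 + 7 = 166 GB.
Lower bound: ⌈166/38⌉ = 5 USB sticks.
A packing using 5 USB sticks:
  USB stick 1: 36 = 36
  USB stick 2: 32 = 32
  USB stick 3: 28 + 8 = 36
  USB stick 4: 21 + 15 = 36
  USB stick 5: 19 + 7 = 26
This matches the lower bound, so 5 is optimal.

5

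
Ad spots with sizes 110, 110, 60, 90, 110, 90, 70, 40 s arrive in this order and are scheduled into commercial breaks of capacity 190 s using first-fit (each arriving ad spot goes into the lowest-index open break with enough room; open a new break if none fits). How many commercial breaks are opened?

4

  110 → break 1 (new)  [load 110/190]
  110 → break 2 (new)  [load 110/190]
  60 → break 1  [load 170/190]
  90 → break 3 (new)  [load 90/190]
  110 → break 4 (new)  [load 110/190]
  90 → break 3  [load 180/190]
  70 → break 2  [load 180/190]
  40 → break 4  [load 150/190]
4 commercial breaks opened.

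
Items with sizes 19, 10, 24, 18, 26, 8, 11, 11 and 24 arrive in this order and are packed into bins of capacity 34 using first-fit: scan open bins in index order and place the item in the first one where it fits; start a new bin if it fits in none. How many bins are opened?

  19 → bin 1 (new)  [load 19/34]
  10 → bin 1  [load 29/34]
  24 → bin 2 (new)  [load 24/34]
  18 → bin 3 (new)  [load 18/34]
  26 → bin 4 (new)  [load 26/34]
  8 → bin 2  [load 32/34]
  11 → bin 3  [load 29/34]
  11 → bin 5 (new)  [load 11/34]
  24 → bin 6 (new)  [load 24/34]
6 bins opened.

6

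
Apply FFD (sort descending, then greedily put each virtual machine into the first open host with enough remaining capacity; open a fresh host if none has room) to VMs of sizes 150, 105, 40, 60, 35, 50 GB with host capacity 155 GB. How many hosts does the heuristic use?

3

Sorted descending: 150, 105, 60, 50, 40, 35.
  150 → host 1 (new)  [load 150/155]
  105 → host 2 (new)  [load 105/155]
  60 → host 3 (new)  [load 60/155]
  50 → host 2  [load 155/155]
  40 → host 3  [load 100/155]
  35 → host 3  [load 135/155]
3 hosts opened.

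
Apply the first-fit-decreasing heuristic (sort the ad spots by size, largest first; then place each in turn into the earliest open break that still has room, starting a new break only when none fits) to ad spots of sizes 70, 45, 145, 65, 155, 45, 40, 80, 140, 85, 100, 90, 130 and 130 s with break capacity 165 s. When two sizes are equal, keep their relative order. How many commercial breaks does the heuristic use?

9

Sorted descending: 155, 145, 140, 130, 130, 100, 90, 85, 80, 70, 65, 45, 45, 40.
  155 → break 1 (new)  [load 155/165]
  145 → break 2 (new)  [load 145/165]
  140 → break 3 (new)  [load 140/165]
  130 → break 4 (new)  [load 130/165]
  130 → break 5 (new)  [load 130/165]
  100 → break 6 (new)  [load 100/165]
  90 → break 7 (new)  [load 90/165]
  85 → break 8 (new)  [load 85/165]
  80 → break 8  [load 165/165]
  70 → break 7  [load 160/165]
  65 → break 6  [load 165/165]
  45 → break 9 (new)  [load 45/165]
  45 → break 9  [load 90/165]
  40 → break 9  [load 130/165]
9 commercial breaks opened.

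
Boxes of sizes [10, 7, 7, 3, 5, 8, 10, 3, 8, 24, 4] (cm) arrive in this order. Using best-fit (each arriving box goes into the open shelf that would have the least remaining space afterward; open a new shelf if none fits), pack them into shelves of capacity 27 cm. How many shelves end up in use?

4

  10 → shelf 1 (new)  [load 10/27]
  7 → shelf 1  [load 17/27]
  7 → shelf 1  [load 24/27]
  3 → shelf 1  [load 27/27]
  5 → shelf 2 (new)  [load 5/27]
  8 → shelf 2  [load 13/27]
  10 → shelf 2  [load 23/27]
  3 → shelf 2  [load 26/27]
  8 → shelf 3 (new)  [load 8/27]
  24 → shelf 4 (new)  [load 24/27]
  4 → shelf 3  [load 12/27]
4 shelves opened.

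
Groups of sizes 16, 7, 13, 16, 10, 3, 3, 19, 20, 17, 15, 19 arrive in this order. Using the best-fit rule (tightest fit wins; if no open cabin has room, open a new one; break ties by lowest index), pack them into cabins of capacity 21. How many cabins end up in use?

9

  16 → cabin 1 (new)  [load 16/21]
  7 → cabin 2 (new)  [load 7/21]
  13 → cabin 2  [load 20/21]
  16 → cabin 3 (new)  [load 16/21]
  10 → cabin 4 (new)  [load 10/21]
  3 → cabin 1  [load 19/21]
  3 → cabin 3  [load 19/21]
  19 → cabin 5 (new)  [load 19/21]
  20 → cabin 6 (new)  [load 20/21]
  17 → cabin 7 (new)  [load 17/21]
  15 → cabin 8 (new)  [load 15/21]
  19 → cabin 9 (new)  [load 19/21]
9 cabins opened.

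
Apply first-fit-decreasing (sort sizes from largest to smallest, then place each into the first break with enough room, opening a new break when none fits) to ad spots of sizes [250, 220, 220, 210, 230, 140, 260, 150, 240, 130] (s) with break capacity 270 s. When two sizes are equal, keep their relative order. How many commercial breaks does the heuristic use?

9

Sorted descending: 260, 250, 240, 230, 220, 220, 210, 150, 140, 130.
  260 → break 1 (new)  [load 260/270]
  250 → break 2 (new)  [load 250/270]
  240 → break 3 (new)  [load 240/270]
  230 → break 4 (new)  [load 230/270]
  220 → break 5 (new)  [load 220/270]
  220 → break 6 (new)  [load 220/270]
  210 → break 7 (new)  [load 210/270]
  150 → break 8 (new)  [load 150/270]
  140 → break 9 (new)  [load 140/270]
  130 → break 9  [load 270/270]
9 commercial breaks opened.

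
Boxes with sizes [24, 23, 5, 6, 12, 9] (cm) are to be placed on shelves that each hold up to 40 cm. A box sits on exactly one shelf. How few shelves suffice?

Total = 24 + 23 + 12 + 9 + 6 + 5 = 79 cm.
Lower bound: ⌈79/40⌉ = 2 shelves.
A packing using 2 shelves:
  shelf 1: 24 + 9 + 6 = 39
  shelf 2: 23 + 12 + 5 = 40
This matches the lower bound, so 2 is optimal.

2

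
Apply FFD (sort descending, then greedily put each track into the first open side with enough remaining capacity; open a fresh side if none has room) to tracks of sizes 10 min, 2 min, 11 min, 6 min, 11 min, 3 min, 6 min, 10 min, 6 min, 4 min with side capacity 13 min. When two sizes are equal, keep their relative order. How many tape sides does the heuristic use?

Sorted descending: 11, 11, 10, 10, 6, 6, 6, 4, 3, 2.
  11 → side 1 (new)  [load 11/13]
  11 → side 2 (new)  [load 11/13]
  10 → side 3 (new)  [load 10/13]
  10 → side 4 (new)  [load 10/13]
  6 → side 5 (new)  [load 6/13]
  6 → side 5  [load 12/13]
  6 → side 6 (new)  [load 6/13]
  4 → side 6  [load 10/13]
  3 → side 3  [load 13/13]
  2 → side 1  [load 13/13]
6 tape sides opened.

6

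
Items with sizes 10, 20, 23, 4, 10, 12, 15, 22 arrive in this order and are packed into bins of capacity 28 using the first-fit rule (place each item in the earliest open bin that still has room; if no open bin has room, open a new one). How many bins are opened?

5

  10 → bin 1 (new)  [load 10/28]
  20 → bin 2 (new)  [load 20/28]
  23 → bin 3 (new)  [load 23/28]
  4 → bin 1  [load 14/28]
  10 → bin 1  [load 24/28]
  12 → bin 4 (new)  [load 12/28]
  15 → bin 4  [load 27/28]
  22 → bin 5 (new)  [load 22/28]
5 bins opened.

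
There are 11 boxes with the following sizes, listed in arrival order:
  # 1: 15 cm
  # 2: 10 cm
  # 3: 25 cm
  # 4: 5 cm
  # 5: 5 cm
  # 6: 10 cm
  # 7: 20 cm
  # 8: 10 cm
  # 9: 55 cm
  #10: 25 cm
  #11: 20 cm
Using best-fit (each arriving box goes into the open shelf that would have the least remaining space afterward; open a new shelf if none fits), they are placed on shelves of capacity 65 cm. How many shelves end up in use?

  15 → shelf 1 (new)  [load 15/65]
  10 → shelf 1  [load 25/65]
  25 → shelf 1  [load 50/65]
  5 → shelf 1  [load 55/65]
  5 → shelf 1  [load 60/65]
  10 → shelf 2 (new)  [load 10/65]
  20 → shelf 2  [load 30/65]
  10 → shelf 2  [load 40/65]
  55 → shelf 3 (new)  [load 55/65]
  25 → shelf 2  [load 65/65]
  20 → shelf 4 (new)  [load 20/65]
4 shelves opened.

4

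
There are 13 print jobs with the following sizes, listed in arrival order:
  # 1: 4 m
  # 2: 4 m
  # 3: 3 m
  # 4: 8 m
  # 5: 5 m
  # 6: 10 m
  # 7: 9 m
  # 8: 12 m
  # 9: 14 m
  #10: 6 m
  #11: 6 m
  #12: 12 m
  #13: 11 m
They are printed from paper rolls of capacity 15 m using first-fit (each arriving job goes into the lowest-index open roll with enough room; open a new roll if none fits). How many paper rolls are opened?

9

  4 → roll 1 (new)  [load 4/15]
  4 → roll 1  [load 8/15]
  3 → roll 1  [load 11/15]
  8 → roll 2 (new)  [load 8/15]
  5 → roll 2  [load 13/15]
  10 → roll 3 (new)  [load 10/15]
  9 → roll 4 (new)  [load 9/15]
  12 → roll 5 (new)  [load 12/15]
  14 → roll 6 (new)  [load 14/15]
  6 → roll 4  [load 15/15]
  6 → roll 7 (new)  [load 6/15]
  12 → roll 8 (new)  [load 12/15]
  11 → roll 9 (new)  [load 11/15]
9 paper rolls opened.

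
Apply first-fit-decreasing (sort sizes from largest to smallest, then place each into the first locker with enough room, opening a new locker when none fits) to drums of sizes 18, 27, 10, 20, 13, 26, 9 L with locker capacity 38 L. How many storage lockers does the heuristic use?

4

Sorted descending: 27, 26, 20, 18, 13, 10, 9.
  27 → locker 1 (new)  [load 27/38]
  26 → locker 2 (new)  [load 26/38]
  20 → locker 3 (new)  [load 20/38]
  18 → locker 3  [load 38/38]
  13 → locker 4 (new)  [load 13/38]
  10 → locker 1  [load 37/38]
  9 → locker 2  [load 35/38]
4 storage lockers opened.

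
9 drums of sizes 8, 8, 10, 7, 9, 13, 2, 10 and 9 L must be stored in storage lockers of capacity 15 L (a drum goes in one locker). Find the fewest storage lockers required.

7

Total = 13 + 10 + 10 + 9 + 9 + 8 + 8 + 7 + 2 = 76 L.
Lower bound: ⌈76/15⌉ = 6 storage lockers.
Also, 7 drums each exceed 15/2 L, and no two of those can share a locker, so at least 7 storage lockers are needed.
A packing using 7 storage lockers:
  locker 1: 13 + 2 = 15
  locker 2: 10 = 10
  locker 3: 10 = 10
  locker 4: 9 = 9
  locker 5: 9 = 9
  locker 6: 8 + 7 = 15
  locker 7: 8 = 8
This matches the lower bound, so 7 is optimal.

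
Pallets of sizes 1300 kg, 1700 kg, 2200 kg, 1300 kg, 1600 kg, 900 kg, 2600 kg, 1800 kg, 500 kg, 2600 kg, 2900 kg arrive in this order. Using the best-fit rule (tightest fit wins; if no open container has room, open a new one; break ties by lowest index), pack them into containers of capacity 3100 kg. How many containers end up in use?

  1300 → container 1 (new)  [load 1300/3100]
  1700 → container 1  [load 3000/3100]
  2200 → container 2 (new)  [load 2200/3100]
  1300 → container 3 (new)  [load 1300/3100]
  1600 → container 3  [load 2900/3100]
  900 → container 2  [load 3100/3100]
  2600 → container 4 (new)  [load 2600/3100]
  1800 → container 5 (new)  [load 1800/3100]
  500 → container 4  [load 3100/3100]
  2600 → container 6 (new)  [load 2600/3100]
  2900 → container 7 (new)  [load 2900/3100]
7 containers opened.

7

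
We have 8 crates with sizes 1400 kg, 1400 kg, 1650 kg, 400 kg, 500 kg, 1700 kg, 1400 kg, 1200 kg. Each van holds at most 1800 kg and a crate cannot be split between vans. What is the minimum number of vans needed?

Total = 1700 + 1650 + 1400 + 1400 + 1400 + 1200 + 500 + 400 = 9650 kg.
Lower bound: ⌈9650/1800⌉ = 6 vans.
A packing using 6 vans:
  van 1: 1700 = 1700
  van 2: 1650 = 1650
  van 3: 1400 + 400 = 1800
  van 4: 1400 = 1400
  van 5: 1400 = 1400
  van 6: 1200 + 500 = 1700
This matches the lower bound, so 6 is optimal.

6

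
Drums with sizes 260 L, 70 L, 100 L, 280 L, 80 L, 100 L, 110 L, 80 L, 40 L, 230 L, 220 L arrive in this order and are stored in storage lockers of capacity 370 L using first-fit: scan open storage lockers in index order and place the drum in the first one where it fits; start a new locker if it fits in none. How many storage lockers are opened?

  260 → locker 1 (new)  [load 260/370]
  70 → locker 1  [load 330/370]
  100 → locker 2 (new)  [load 100/370]
  280 → locker 3 (new)  [load 280/370]
  80 → locker 2  [load 180/370]
  100 → locker 2  [load 280/370]
  110 → locker 4 (new)  [load 110/370]
  80 → locker 2  [load 360/370]
  40 → locker 1  [load 370/370]
  230 → locker 4  [load 340/370]
  220 → locker 5 (new)  [load 220/370]
5 storage lockers opened.

5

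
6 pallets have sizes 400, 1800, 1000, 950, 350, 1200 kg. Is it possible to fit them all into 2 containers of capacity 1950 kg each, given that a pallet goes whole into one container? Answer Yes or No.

No

Total = 5700 kg; ⌈5700/1950⌉ = 3.
At least 3 containers are required, but only 2 are allowed.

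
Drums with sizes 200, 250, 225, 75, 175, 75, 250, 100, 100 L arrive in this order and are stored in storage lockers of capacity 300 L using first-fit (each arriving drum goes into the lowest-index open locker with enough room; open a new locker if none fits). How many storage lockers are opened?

  200 → locker 1 (new)  [load 200/300]
  250 → locker 2 (new)  [load 250/300]
  225 → locker 3 (new)  [load 225/300]
  75 → locker 1  [load 275/300]
  175 → locker 4 (new)  [load 175/300]
  75 → locker 3  [load 300/300]
  250 → locker 5 (new)  [load 250/300]
  100 → locker 4  [load 275/300]
  100 → locker 6 (new)  [load 100/300]
6 storage lockers opened.

6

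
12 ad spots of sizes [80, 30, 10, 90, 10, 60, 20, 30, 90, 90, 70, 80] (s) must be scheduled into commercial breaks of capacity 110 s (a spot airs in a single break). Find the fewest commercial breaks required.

Total = 90 + 90 + 90 + 80 + 80 + 70 + 60 + 30 + 30 + 20 + 10 + 10 = 660 s.
Lower bound: ⌈660/110⌉ = 6 commercial breaks.
Also, 7 ad spots each exceed 55 s, and no two of those can share a break, so at least 7 commercial breaks are needed.
A packing using 7 commercial breaks:
  break 1: 90 + 20 = 110
  break 2: 90 + 10 + 10 = 110
  break 3: 90 = 90
  break 4: 80 + 30 = 110
  break 5: 80 + 30 = 110
  break 6: 70 = 70
  break 7: 60 = 60
This matches the lower bound, so 7 is optimal.

7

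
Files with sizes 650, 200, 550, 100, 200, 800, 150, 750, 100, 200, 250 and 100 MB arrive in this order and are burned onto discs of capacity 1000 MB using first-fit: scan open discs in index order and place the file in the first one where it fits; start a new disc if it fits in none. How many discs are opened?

  650 → disc 1 (new)  [load 650/1000]
  200 → disc 1  [load 850/1000]
  550 → disc 2 (new)  [load 550/1000]
  100 → disc 1  [load 950/1000]
  200 → disc 2  [load 750/1000]
  800 → disc 3 (new)  [load 800/1000]
  150 → disc 2  [load 900/1000]
  750 → disc 4 (new)  [load 750/1000]
  100 → disc 2  [load 1000/1000]
  200 → disc 3  [load 1000/1000]
  250 → disc 4  [load 1000/1000]
  100 → disc 5 (new)  [load 100/1000]
5 discs opened.

5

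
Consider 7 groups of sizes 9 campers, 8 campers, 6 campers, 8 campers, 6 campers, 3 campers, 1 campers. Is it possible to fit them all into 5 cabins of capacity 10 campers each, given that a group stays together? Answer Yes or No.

Yes

A valid assignment using 5 cabins:
  cabin 1: 9 + 1 = 10
  cabin 2: 8 = 8
  cabin 3: 8 = 8
  cabin 4: 6 + 3 = 9
  cabin 5: 6 = 6
Every load is within 10 campers, so 5 cabins suffice.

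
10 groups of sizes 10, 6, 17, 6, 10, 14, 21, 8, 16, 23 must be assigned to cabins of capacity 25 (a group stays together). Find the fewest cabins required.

Total = 23 + 21 + 17 + 16 + 14 + 10 + 10 + 8 + 6 + 6 = 131.
Lower bound: ⌈131/25⌉ = 6 cabins.
A packing using 6 cabins:
  cabin 1: 23 = 23
  cabin 2: 21 = 21
  cabin 3: 17 + 8 = 25
  cabin 4: 16 + 6 = 22
  cabin 5: 14 + 10 = 24
  cabin 6: 10 + 6 = 16
This matches the lower bound, so 6 is optimal.

6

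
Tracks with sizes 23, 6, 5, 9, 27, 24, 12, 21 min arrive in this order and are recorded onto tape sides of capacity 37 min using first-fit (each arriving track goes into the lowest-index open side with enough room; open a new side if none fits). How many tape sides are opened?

4

  23 → side 1 (new)  [load 23/37]
  6 → side 1  [load 29/37]
  5 → side 1  [load 34/37]
  9 → side 2 (new)  [load 9/37]
  27 → side 2  [load 36/37]
  24 → side 3 (new)  [load 24/37]
  12 → side 3  [load 36/37]
  21 → side 4 (new)  [load 21/37]
4 tape sides opened.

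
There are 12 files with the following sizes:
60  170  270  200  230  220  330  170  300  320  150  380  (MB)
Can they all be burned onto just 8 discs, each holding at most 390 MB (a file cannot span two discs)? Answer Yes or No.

Yes

A valid assignment using 8 discs:
  disc 1: 380 = 380
  disc 2: 330 + 60 = 390
  disc 3: 320 = 320
  disc 4: 300 = 300
  disc 5: 270 = 270
  disc 6: 230 + 150 = 380
  disc 7: 220 + 170 = 390
  disc 8: 200 + 170 = 370
Every load is within 390 MB, so 8 discs suffice.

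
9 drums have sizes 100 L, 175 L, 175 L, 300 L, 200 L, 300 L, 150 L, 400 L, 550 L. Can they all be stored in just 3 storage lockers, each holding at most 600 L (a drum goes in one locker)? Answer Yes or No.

No

Total = 2350 L; ⌈2350/600⌉ = 4.
At least 4 storage lockers are required, but only 3 are allowed.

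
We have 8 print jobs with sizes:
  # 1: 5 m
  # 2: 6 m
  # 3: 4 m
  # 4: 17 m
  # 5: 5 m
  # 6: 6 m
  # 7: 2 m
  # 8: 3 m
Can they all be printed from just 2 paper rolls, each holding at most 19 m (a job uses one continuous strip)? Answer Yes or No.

Total = 48 m; ⌈48/19⌉ = 3.
At least 3 paper rolls are required, but only 2 are allowed.

No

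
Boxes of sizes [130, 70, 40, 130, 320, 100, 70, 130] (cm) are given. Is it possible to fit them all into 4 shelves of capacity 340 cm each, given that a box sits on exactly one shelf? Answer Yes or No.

Yes

A valid assignment using 3 shelves:
  shelf 1: 320 = 320
  shelf 2: 130 + 130 + 70 = 330
  shelf 3: 130 + 100 + 70 + 40 = 340
That uses only 3 ≤ 4, so 4 shelves are enough.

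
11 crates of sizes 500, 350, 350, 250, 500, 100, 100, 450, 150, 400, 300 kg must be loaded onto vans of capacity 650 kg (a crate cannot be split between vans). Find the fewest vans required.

Total = 500 + 500 + 450 + 400 + 350 + 350 + 300 + 250 + 150 + 100 + 100 = 3450 kg.
Lower bound: ⌈3450/650⌉ = 6 vans.
A packing using 6 vans:
  van 1: 500 + 150 = 650
  van 2: 500 + 100 = 600
  van 3: 450 + 100 = 550
  van 4: 400 + 250 = 650
  van 5: 350 + 300 = 650
  van 6: 350 = 350
This matches the lower bound, so 6 is optimal.

6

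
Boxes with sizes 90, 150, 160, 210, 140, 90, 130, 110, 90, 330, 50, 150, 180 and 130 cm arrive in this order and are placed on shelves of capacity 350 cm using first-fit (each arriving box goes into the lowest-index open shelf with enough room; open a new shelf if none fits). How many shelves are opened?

6

  90 → shelf 1 (new)  [load 90/350]
  150 → shelf 1  [load 240/350]
  160 → shelf 2 (new)  [load 160/350]
  210 → shelf 3 (new)  [load 210/350]
  140 → shelf 2  [load 300/350]
  90 → shelf 1  [load 330/350]
  130 → shelf 3  [load 340/350]
  110 → shelf 4 (new)  [load 110/350]
  90 → shelf 4  [load 200/350]
  330 → shelf 5 (new)  [load 330/350]
  50 → shelf 2  [load 350/350]
  150 → shelf 4  [load 350/350]
  180 → shelf 6 (new)  [load 180/350]
  130 → shelf 6  [load 310/350]
6 shelves opened.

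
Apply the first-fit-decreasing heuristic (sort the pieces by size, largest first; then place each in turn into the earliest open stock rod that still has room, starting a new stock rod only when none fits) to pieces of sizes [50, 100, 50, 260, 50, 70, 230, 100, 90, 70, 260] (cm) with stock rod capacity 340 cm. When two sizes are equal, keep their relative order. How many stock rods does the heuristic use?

4

Sorted descending: 260, 260, 230, 100, 100, 90, 70, 70, 50, 50, 50.
  260 → stock rod 1 (new)  [load 260/340]
  260 → stock rod 2 (new)  [load 260/340]
  230 → stock rod 3 (new)  [load 230/340]
  100 → stock rod 3  [load 330/340]
  100 → stock rod 4 (new)  [load 100/340]
  90 → stock rod 4  [load 190/340]
  70 → stock rod 1  [load 330/340]
  70 → stock rod 2  [load 330/340]
  50 → stock rod 4  [load 240/340]
  50 → stock rod 4  [load 290/340]
  50 → stock rod 4  [load 340/340]
4 stock rods opened.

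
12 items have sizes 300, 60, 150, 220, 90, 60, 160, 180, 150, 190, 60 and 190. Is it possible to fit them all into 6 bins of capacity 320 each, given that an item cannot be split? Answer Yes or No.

No

Total = 1810; ⌈1810/320⌉ = 6.
The bound of 6 does not rule out 6, but exhaustive search shows no assignment into 6 bins of capacity 320 exists — the minimum is 7.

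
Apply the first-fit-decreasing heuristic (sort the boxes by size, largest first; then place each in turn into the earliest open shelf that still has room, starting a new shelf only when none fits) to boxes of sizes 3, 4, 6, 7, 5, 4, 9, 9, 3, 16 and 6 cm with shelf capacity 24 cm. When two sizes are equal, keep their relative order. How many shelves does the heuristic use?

4

Sorted descending: 16, 9, 9, 7, 6, 6, 5, 4, 4, 3, 3.
  16 → shelf 1 (new)  [load 16/24]
  9 → shelf 2 (new)  [load 9/24]
  9 → shelf 2  [load 18/24]
  7 → shelf 1  [load 23/24]
  6 → shelf 2  [load 24/24]
  6 → shelf 3 (new)  [load 6/24]
  5 → shelf 3  [load 11/24]
  4 → shelf 3  [load 15/24]
  4 → shelf 3  [load 19/24]
  3 → shelf 3  [load 22/24]
  3 → shelf 4 (new)  [load 3/24]
4 shelves opened.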